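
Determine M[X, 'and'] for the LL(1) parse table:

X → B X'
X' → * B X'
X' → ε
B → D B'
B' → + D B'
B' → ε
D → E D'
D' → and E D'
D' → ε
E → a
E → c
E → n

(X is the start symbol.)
To find M[X, 'and'], we find productions for X where 'and' is in the predict set (PREDICT(N → α) = (FIRST(α) \ {ε}) ∪ (FOLLOW(N) if α ⇒* ε)).

Relevant sets:
  FIRST(B) = { 'a', 'c', 'n' }

X → B X': PREDICT = { 'a', 'c', 'n' }

M[X, 'and'] is empty (no production applies)

Answer: Empty (error entry)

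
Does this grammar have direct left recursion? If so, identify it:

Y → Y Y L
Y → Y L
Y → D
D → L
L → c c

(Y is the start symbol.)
Yes, Y is left-recursive

Direct left recursion occurs when N → N α for some non-terminal N (the right-hand side begins with the left-hand side itself).

Y → Y Y L: LEFT RECURSIVE (starts with Y)
Y → Y L: LEFT RECURSIVE (starts with Y)
Y → D: starts with D
D → L: starts with L
L → c c: starts with c

The grammar has direct left recursion on: Y.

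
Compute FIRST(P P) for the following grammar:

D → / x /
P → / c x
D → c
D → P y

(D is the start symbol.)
{ '/' }

FIRST sets of the non-terminals involved (from the grammar, by fixed-point iteration):
  FIRST(P) = { '/' }

To compute FIRST(P P), process the symbols left to right:
Symbol P is a non-terminal. Add FIRST(P) \ {ε} = { '/' }
P is not nullable (ε ∉ FIRST(P)), so stop here.
FIRST(P P) = { '/' }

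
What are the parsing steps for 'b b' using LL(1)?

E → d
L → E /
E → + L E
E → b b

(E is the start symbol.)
Stack is shown with the top on the left.

Stack  Input  Action
--------------------
E $    b b $  output E → b b
b b $  b b $  match 'b'
b $    b $    match 'b'
$      $      accept

The string is accepted.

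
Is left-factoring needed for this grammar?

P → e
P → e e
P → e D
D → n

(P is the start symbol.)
Left-factoring is needed when two productions for the same non-terminal
share a common prefix on the right-hand side.

Productions for P:
  P → e
  P → e e
  P → e D

Found common prefix 'e' in productions for P

Answer: Yes, P has productions with common prefix 'e'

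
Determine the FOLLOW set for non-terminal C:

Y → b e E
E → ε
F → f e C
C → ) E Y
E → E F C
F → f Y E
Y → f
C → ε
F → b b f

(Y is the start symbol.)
{ $, ')', 'b', 'f' }

To compute FOLLOW(C), find every occurrence of C on a right-hand side N → α C β: add FIRST(β) \ {ε}, and if β is empty or nullable also add FOLLOW(N). Iterate to a fixed point.

In F → f e C: C is at the end, add FOLLOW(F)
In E → E F C: C is at the end, add FOLLOW(E)

The FOLLOW sets referred to above (computed the same way, to a fixed point):
  FOLLOW(F) = { $, ')', 'b', 'f' }
  FOLLOW(E) = { $, ')', 'b', 'f' }

Taking the union: FOLLOW(C) = { $, ')', 'b', 'f' }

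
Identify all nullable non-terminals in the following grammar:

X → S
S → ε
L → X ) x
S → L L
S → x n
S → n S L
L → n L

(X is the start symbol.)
{ 'S', 'X' }

A non-terminal is nullable if it can derive ε (the empty string): either it has an ε-production, or it has a production whose right-hand side consists entirely of nullable non-terminals.

ε-productions: S → ε
So S is immediately nullable.
X → S: every symbol on the right is nullable, so X is nullable too.
No further non-terminal can be added: every production for the remaining non-terminals contains a terminal or a non-nullable non-terminal.
Nullable = { 'S', 'X' }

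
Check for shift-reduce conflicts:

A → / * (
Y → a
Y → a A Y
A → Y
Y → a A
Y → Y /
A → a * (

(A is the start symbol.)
Yes — I3: [A → Y .] vs [Y → Y . /]; I4: [Y → a .] vs [A → . / * (]; I6: [Y → a A .] vs [Y → . a]; I7: [Y → a A Y .] vs [Y → Y . /]; I8: [Y → a .] vs [A → . / * (]

A shift-reduce conflict occurs when an LR(0) state has both:
  - a complete (reduce) item [A → α .] (dot at the end), and
  - a shift item [B → β . c γ] (dot before a terminal).

Augment with A' → A and build the canonical LR(0) collection (I0 = CLOSURE({[A' → . A]}), then GOTO on every symbol after a dot until no new states appear). It has 13 states:
  I0: { [A → . / * (], [A → . Y], [A → . a * (], [A' → . A], [Y → . Y /], [Y → . a A Y], [Y → . a A], [Y → . a] }  — shift
  I1: { [A → / . * (] }  — shift
  I2: { [A' → A .] }  — accept
  I3: { [A → Y .], [Y → Y . /] }  — shift, reduce
  I4: { [A → . / * (], [A → . Y], [A → . a * (], [A → a . * (], [Y → . Y /], [Y → . a A Y], [Y → . a A], [Y → . a], [Y → a . A Y], [Y → a . A], [Y → a .] }  — shift, reduce
  I5: { [A → a * . (] }  — shift
  I6: { [Y → . Y /], [Y → . a A Y], [Y → . a A], [Y → . a], [Y → a A . Y], [Y → a A .] }  — shift, reduce
  I7: { [Y → Y . /], [Y → a A Y .] }  — shift, reduce
  I8: { [A → . / * (], [A → . Y], [A → . a * (], [Y → . Y /], [Y → . a A Y], [Y → . a A], [Y → . a], [Y → a . A Y], [Y → a . A], [Y → a .] }  — shift, reduce
  I9: { [Y → Y / .] }  — reduce
  I10: { [A → a * ( .] }  — reduce
  I11: { [A → / * . (] }  — shift
  I12: { [A → / * ( .] }  — reduce

I3 contains reduce item [A → Y .] and shift item [Y → Y . /] — shift-reduce conflict.
I4 contains reduce item [Y → a .] and shift items [A → . / * (], [A → . a * (], [A → a . * (], [Y → . a], [Y → . a A], [Y → . a A Y] — shift-reduce conflict.
I6 contains reduce item [Y → a A .] and shift items [Y → . a], [Y → . a A], [Y → . a A Y] — shift-reduce conflict.
I7 contains reduce item [Y → a A Y .] and shift item [Y → Y . /] — shift-reduce conflict.
I8 contains reduce item [Y → a .] and shift items [A → . / * (], [A → . a * (], [Y → . a], [Y → . a A], [Y → . a A Y] — shift-reduce conflict.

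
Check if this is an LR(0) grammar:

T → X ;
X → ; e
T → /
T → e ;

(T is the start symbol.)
Augment with T' → T and build the canonical LR(0) collection (I0 = CLOSURE({[T' → . T]}), then GOTO on every symbol after a dot until no new states appear). It has 9 states:
  I0: { [T → . /], [T → . X ;], [T → . e ;], [T' → . T], [X → . ; e] }  — shift
  I1: { [T → / .] }  — reduce
  I2: { [X → ; . e] }  — shift
  I3: { [T' → T .] }  — accept
  I4: { [T → X . ;] }  — shift
  I5: { [T → e . ;] }  — shift
  I6: { [T → e ; .] }  — reduce
  I7: { [T → X ; .] }  — reduce
  I8: { [X → ; e .] }  — reduce

Every state is either a pure shift/goto state or contains exactly one complete item and nothing to shift — no conflicts. The grammar is LR(0).

Answer: Yes, the grammar is LR(0)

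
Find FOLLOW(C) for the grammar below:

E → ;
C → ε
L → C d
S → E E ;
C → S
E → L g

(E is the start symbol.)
{ 'd' }

In L → C d: C is followed by d, add FIRST(d) \ {ε} = { 'd' }

Taking the union: FOLLOW(C) = { 'd' }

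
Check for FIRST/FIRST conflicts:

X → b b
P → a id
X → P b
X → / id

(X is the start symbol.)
A FIRST/FIRST conflict occurs when two productions N → α and N → β for the same non-terminal have FIRST(α) ∩ FIRST(β) ≠ ∅ (with ε ∈ FIRST of a nullable right-hand side, so two nullable alternatives also conflict).

FIRST sets of the non-terminals at (or reachable through a nullable prefix from) the front of some alternative:
  FIRST(P) = { 'a' }

Productions for X:
  X → b b: FIRST = { 'b' }
  X → P b: FIRST = { 'a' }
  X → / id: FIRST = { '/' }
P has only one production, so no FIRST/FIRST conflict is possible there.

All alternatives of each non-terminal have pairwise disjoint FIRST sets.

Answer: No FIRST/FIRST conflicts.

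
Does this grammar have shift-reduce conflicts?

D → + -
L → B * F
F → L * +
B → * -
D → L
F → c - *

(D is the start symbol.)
No shift-reduce conflicts

Augment with D' → D and build the canonical LR(0) collection (I0 = CLOSURE({[D' → . D]}), then GOTO on every symbol after a dot until no new states appear). It has 16 states:
  I0: { [B → . * -], [D → . + -], [D → . L], [D' → . D], [L → . B * F] }  — shift
  I1: { [B → * . -] }  — shift
  I2: { [D → + . -] }  — shift
  I3: { [L → B . * F] }  — shift
  I4: { [D' → D .] }  — accept
  I5: { [D → L .] }  — reduce
  I6: { [B → . * -], [F → . L * +], [F → . c - *], [L → . B * F], [L → B * . F] }  — shift
  I7: { [L → B * F .] }  — reduce
  I8: { [F → L . * +] }  — shift
  I9: { [F → c . - *] }  — shift
  I10: { [F → c - . *] }  — shift
  I11: { [F → c - * .] }  — reduce
  I12: { [F → L * . +] }  — shift
  I13: { [F → L * + .] }  — reduce
  I14: { [D → + - .] }  — reduce
  I15: { [B → * - .] }  — reduce

No state contains both a complete item and a shift item.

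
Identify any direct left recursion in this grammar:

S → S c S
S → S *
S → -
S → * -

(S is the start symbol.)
Yes, S is left-recursive

S → S c S: LEFT RECURSIVE (starts with S)
S → S *: LEFT RECURSIVE (starts with S)
S → -: starts with '-'
S → * -: starts with '*'

The grammar has direct left recursion on: S.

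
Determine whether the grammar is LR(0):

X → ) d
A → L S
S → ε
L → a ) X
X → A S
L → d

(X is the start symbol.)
A grammar is LR(0) if no state in the canonical LR(0) collection has:
  - both a shift item (dot before a terminal) and a complete item (shift-reduce conflict), or
  - two or more complete items (reduce-reduce conflict; the accept item [X' → X .] counts as a complete item here).

Augment with X' → X and build the canonical LR(0) collection (I0 = CLOSURE({[X' → . X]}), then GOTO on every symbol after a dot until no new states appear). It has 12 states:
  I0: { [A → . L S], [L → . a ) X], [L → . d], [X → . ) d], [X → . A S], [X' → . X] }  — shift
  I1: { [X → ) . d] }  — shift
  I2: { [S → .], [X → A . S] }  — reduce
  I3: { [A → L . S], [S → .] }  — reduce
  I4: { [X' → X .] }  — accept
  I5: { [L → a . ) X] }  — shift
  I6: { [L → d .] }  — reduce
  I7: { [A → . L S], [L → . a ) X], [L → . d], [L → a ) . X], [X → . ) d], [X → . A S] }  — shift
  I8: { [L → a ) X .] }  — reduce
  I9: { [A → L S .] }  — reduce
  I10: { [X → A S .] }  — reduce
  I11: { [X → ) d .] }  — reduce

Every state is either a pure shift/goto state or contains exactly one complete item and nothing to shift — no conflicts. The grammar is LR(0).

Answer: Yes, the grammar is LR(0)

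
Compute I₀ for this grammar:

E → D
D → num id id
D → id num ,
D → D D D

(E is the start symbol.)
First, augment the grammar with E' → E
I₀ = CLOSURE({ [E' → . E] }):
  [E' → . E] has the dot before E: add [E → . D]
  [E → . D] has the dot before D: add [D → . num id id], [D → . id num ,], [D → . D D D]
No further items can be added.

I₀ = { [D → . D D D], [D → . id num ,], [D → . num id id], [E → . D], [E' → . E] }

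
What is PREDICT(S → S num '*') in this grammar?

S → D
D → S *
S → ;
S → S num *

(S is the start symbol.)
{ ';' }

PREDICT(S → S num '*') = (FIRST(RHS) \ {ε}) ∪ (FOLLOW(S) if ε ∈ FIRST(RHS), i.e. RHS ⇒* ε)
FIRST(S) = { ';' }
FIRST(S num '*') = { ';' }
ε ∉ FIRST(S num '*'), so FOLLOW(S) is not added.
PREDICT(S → S num '*') = { ';' }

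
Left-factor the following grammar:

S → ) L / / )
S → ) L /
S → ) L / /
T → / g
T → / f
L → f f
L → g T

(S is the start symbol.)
Left-factoring transforms A → αβ₁ | αβ₂ into A → αA' and A' → β₁ | β₂
(α is the longest common prefix among the alternatives). Repeat until
no nonterminal has two alternatives with a common prefix.

Round 1: S has alternatives sharing prefix ') L /'. Introduce S': S → ) L / S'
  Add: S' → / )
  Add: S' → ε
  Add: S' → /

Round 2: S' has alternatives sharing prefix '/'. Introduce S'': S' → / S''
  Add: S'' → )
  Add: S'' → ε

Round 3: T has alternatives sharing prefix '/'. Introduce T': T → / T'
  Add: T' → g
  Add: T' → f

No remaining common prefixes — done.

Resulting grammar:
S → ) L / S'
S' → / S''
S'' → )
S'' → ε
S' → ε
T → / T'
T' → g
T' → f
L → f f
L → g T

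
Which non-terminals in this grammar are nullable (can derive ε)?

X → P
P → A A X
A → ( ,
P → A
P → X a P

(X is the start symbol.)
There are no ε-productions, so no non-terminal can derive ε.
No non-terminals are nullable.

Answer: None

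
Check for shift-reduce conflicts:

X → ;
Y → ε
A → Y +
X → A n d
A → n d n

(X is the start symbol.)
Augment with X' → X and build the canonical LR(0) collection (I0 = CLOSURE({[X' → . X]}), then GOTO on every symbol after a dot until no new states appear). It has 11 states:
  I0: { [A → . Y +], [A → . n d n], [X → . ;], [X → . A n d], [X' → . X], [Y → .] }  — shift, reduce
  I1: { [X → ; .] }  — reduce
  I2: { [X → A . n d] }  — shift
  I3: { [X' → X .] }  — accept
  I4: { [A → Y . +] }  — shift
  I5: { [A → n . d n] }  — shift
  I6: { [A → n d . n] }  — shift
  I7: { [A → n d n .] }  — reduce
  I8: { [A → Y + .] }  — reduce
  I9: { [X → A n . d] }  — shift
  I10: { [X → A n d .] }  — reduce

I0 contains reduce item [Y → .] and shift items [A → . n d n], [X → . ;] — shift-reduce conflict.

Answer: Yes — I0: [Y → .] vs [A → . n d n]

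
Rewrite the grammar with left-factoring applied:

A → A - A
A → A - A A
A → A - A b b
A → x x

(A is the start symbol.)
A → A - A A'
A' → ε
A' → A
A' → b b
A → x x

Left-factoring transforms A → αβ₁ | αβ₂ into A → αA' and A' → β₁ | β₂
(α is the longest common prefix among the alternatives). Repeat until
no nonterminal has two alternatives with a common prefix.

Round 1: A has alternatives sharing prefix 'A - A'. Introduce A': A → A - A A'
  Add: A' → ε
  Add: A' → A
  Add: A' → b b

No remaining common prefixes — done.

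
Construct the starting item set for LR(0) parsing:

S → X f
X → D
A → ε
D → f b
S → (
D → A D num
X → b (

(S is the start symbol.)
First, augment the grammar with S' → S
I₀ = CLOSURE({ [S' → . S] }):
  [S' → . S] has the dot before S: add [S → . X f], [S → . (]
  [S → . X f] has the dot before X: add [X → . D], [X → . b (]
  [X → . D] has the dot before D: add [D → . f b], [D → . A D num]
  [D → . A D num] has the dot before A: add [A → .]
No further items can be added.

I₀ = { [A → .], [D → . A D num], [D → . f b], [S → . (], [S → . X f], [S' → . S], [X → . D], [X → . b (] }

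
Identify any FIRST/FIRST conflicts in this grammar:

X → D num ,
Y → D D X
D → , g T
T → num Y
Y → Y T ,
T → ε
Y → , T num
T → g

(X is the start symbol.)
Yes. Y → D D X / Y → Y T ',' on { ',' }; Y → D D X / Y → ',' T num on { ',' }; Y → Y T ',' / Y → ',' T num on { ',' }

FIRST sets of the non-terminals at (or reachable through a nullable prefix from) the front of some alternative:
  FIRST(D) = { ',' }
  FIRST(Y) = { ',' }

Productions for Y:
  Y → D D X: FIRST = { ',' }
  Y → Y T ,: FIRST = { ',' }
  Y → , T num: FIRST = { ',' }
Productions for T:
  T → num Y: FIRST = { 'num' }
  T → ε: FIRST = { ε }
  T → g: FIRST = { 'g' }
X, D have only one production, so no FIRST/FIRST conflict is possible there.

Conflict for Y: Y → D D X and Y → Y T ,
  Overlap: { ',' }
Conflict for Y: Y → D D X and Y → , T num
  Overlap: { ',' }
Conflict for Y: Y → Y T , and Y → , T num
  Overlap: { ',' }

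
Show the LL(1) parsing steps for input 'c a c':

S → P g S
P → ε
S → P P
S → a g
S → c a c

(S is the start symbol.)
LL(1) parsing maintains a stack (initially the start symbol over $) and the input. At each step: if the stack top is a terminal, match it against the current input token; if it is a non-terminal N, replace it with the RHS of M[N, lookahead] (the unique production whose predict set contains the lookahead).

Stack is shown with the top on the left.

Stack    Input    Action
------------------------
S $      c a c $  output S → c a c
c a c $  c a c $  match 'c'
a c $    a c $    match 'a'
c $      c $      match 'c'
$        $        accept

The string is accepted.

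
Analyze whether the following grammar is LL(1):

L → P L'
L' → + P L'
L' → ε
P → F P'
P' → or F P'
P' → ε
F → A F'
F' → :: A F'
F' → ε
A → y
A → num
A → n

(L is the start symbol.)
A grammar is LL(1) if for each non-terminal N with multiple productions, the predict sets of those productions are pairwise disjoint, where PREDICT(N → α) = (FIRST(α) \ {ε}) ∪ (FOLLOW(N) if α ⇒* ε).

Relevant sets:
  FOLLOW(L') = { $ }
  FOLLOW(P') = { $, '+' }
  FOLLOW(F') = { $, '+', 'or' }

For L':
  PREDICT(L' → '+' P L') = { '+' }
  PREDICT(L' → ε) = { $ }
For P':
  PREDICT(P' → or F P') = { 'or' }
  PREDICT(P' → ε) = { $, '+' }
For F':
  PREDICT(F' → :: A F') = { '::' }
  PREDICT(F' → ε) = { $, '+', 'or' }
For A:
  PREDICT(A → y) = { 'y' }
  PREDICT(A → num) = { 'num' }
  PREDICT(A → n) = { 'n' }
L, P, F have a single production, so nothing to check there.

All predict sets are disjoint. The grammar IS LL(1).

Answer: Yes, the grammar is LL(1).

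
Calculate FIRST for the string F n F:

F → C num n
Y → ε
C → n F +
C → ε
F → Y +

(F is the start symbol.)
FIRST sets of the non-terminals involved (from the grammar, by fixed-point iteration):
  FIRST(F) = { '+', 'n', 'num' }

To compute FIRST(F n F), process the symbols left to right:
Symbol F is a non-terminal. Add FIRST(F) \ {ε} = { '+', 'n', 'num' }
F is not nullable (ε ∉ FIRST(F)), so stop here.
FIRST(F n F) = { '+', 'n', 'num' }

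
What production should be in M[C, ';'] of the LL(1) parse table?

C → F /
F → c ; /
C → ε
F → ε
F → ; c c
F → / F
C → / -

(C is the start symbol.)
C → F /

To find M[C, ';'], we find productions for C where ';' is in the predict set (PREDICT(N → α) = (FIRST(α) \ {ε}) ∪ (FOLLOW(N) if α ⇒* ε)).

Relevant sets:
  FIRST(F) = { '/', ';', 'c', ε }
  FOLLOW(C) = { $ }

C → F /: PREDICT = { '/', ';', 'c' }
  ';' is in predict set, so this production goes in M[C, ';']
C → ε: PREDICT = { $ }
C → / -: PREDICT = { '/' }

M[C, ';'] = C → F /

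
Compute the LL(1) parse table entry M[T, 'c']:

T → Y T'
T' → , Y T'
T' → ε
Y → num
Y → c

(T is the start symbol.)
T → Y T'

To find M[T, 'c'], we find productions for T where 'c' is in the predict set (PREDICT(N → α) = (FIRST(α) \ {ε}) ∪ (FOLLOW(N) if α ⇒* ε)).

Relevant sets:
  FIRST(Y) = { 'c', 'num' }

T → Y T': PREDICT = { 'c', 'num' }
  'c' is in predict set, so this production goes in M[T, 'c']

M[T, 'c'] = T → Y T'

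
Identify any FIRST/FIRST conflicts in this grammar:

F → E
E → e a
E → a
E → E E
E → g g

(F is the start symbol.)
Yes. E → e a / E → E E on { 'e' }; E → a / E → E E on { 'a' }; E → E E / E → g g on { 'g' }

FIRST sets of the non-terminals at (or reachable through a nullable prefix from) the front of some alternative:
  FIRST(E) = { 'a', 'e', 'g' }

Productions for E:
  E → e a: FIRST = { 'e' }
  E → a: FIRST = { 'a' }
  E → E E: FIRST = { 'a', 'e', 'g' }
  E → g g: FIRST = { 'g' }
F has only one production, so no FIRST/FIRST conflict is possible there.

Conflict for E: E → e a and E → E E
  Overlap: { 'e' }
Conflict for E: E → a and E → E E
  Overlap: { 'a' }
Conflict for E: E → E E and E → g g
  Overlap: { 'g' }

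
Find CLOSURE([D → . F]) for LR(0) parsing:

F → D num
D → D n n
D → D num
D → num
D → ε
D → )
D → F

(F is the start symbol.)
Start with: [D → . F]
  [D → . F] has the dot before F: add [F → . D num]
  [F → . D num] has the dot before D: add [D → . D n n], [D → . D num], [D → . num], [D → .], [D → . )]
No further items can be added.

CLOSURE = { [D → . )], [D → . D n n], [D → . D num], [D → . F], [D → . num], [D → .], [F → . D num] }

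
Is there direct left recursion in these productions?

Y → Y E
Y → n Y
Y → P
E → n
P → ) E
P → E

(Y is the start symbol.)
Direct left recursion occurs when N → N α for some non-terminal N (the right-hand side begins with the left-hand side itself).

Y → Y E: LEFT RECURSIVE (starts with Y)
Y → n Y: starts with n
Y → P: starts with P
E → n: starts with n
P → ) E: starts with ')'
P → E: starts with E

The grammar has direct left recursion on: Y.

Answer: Yes, Y is left-recursive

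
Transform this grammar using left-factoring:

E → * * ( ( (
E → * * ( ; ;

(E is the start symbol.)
E → * * ( E'
E' → ( (
E' → ; ;

Left-factoring transforms A → αβ₁ | αβ₂ into A → αA' and A' → β₁ | β₂
(α is the longest common prefix among the alternatives). Repeat until
no nonterminal has two alternatives with a common prefix.

Round 1: E has alternatives sharing prefix '* * ('. Introduce E': E → * * ( E'
  Add: E' → ( (
  Add: E' → ; ;

No remaining common prefixes — done.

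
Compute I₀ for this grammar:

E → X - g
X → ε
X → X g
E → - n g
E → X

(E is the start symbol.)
{ [E → . - n g], [E → . X - g], [E → . X], [E' → . E], [X → . X g], [X → .] }

First, augment the grammar with E' → E
I₀ = CLOSURE({ [E' → . E] }):
  [E' → . E] has the dot before E: add [E → . X - g], [E → . - n g], [E → . X]
  [E → . X - g] has the dot before X: add [X → .], [X → . X g]
No further items can be added.

I₀ = { [E → . - n g], [E → . X - g], [E → . X], [E' → . E], [X → . X g], [X → .] }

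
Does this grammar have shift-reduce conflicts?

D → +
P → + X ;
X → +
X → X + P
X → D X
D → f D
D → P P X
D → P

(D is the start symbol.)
A shift-reduce conflict occurs when an LR(0) state has both:
  - a complete (reduce) item [A → α .] (dot at the end), and
  - a shift item [B → β . c γ] (dot before a terminal).

Augment with D' → D and build the canonical LR(0) collection (I0 = CLOSURE({[D' → . D]}), then GOTO on every symbol after a dot until no new states appear). It has 16 states:
  I0: { [D → . +], [D → . P P X], [D → . P], [D → . f D], [D' → . D], [P → . + X ;] }  — shift
  I1: { [D → + .], [D → . +], [D → . P P X], [D → . P], [D → . f D], [P → + . X ;], [P → . + X ;], [X → . +], [X → . D X], [X → . X + P] }  — shift, reduce
  I2: { [D' → D .] }  — accept
  I3: { [D → P . P X], [D → P .], [P → . + X ;] }  — shift, reduce
  I4: { [D → . +], [D → . P P X], [D → . P], [D → . f D], [D → f . D], [P → . + X ;] }  — shift
  I5: { [D → f D .] }  — reduce
  I6: { [D → . +], [D → . P P X], [D → . P], [D → . f D], [P → + . X ;], [P → . + X ;], [X → . +], [X → . D X], [X → . X + P] }  — shift
  I7: { [D → . +], [D → . P P X], [D → . P], [D → . f D], [D → P P . X], [P → . + X ;], [X → . +], [X → . D X], [X → . X + P] }  — shift
  I8: { [D → + .], [D → . +], [D → . P P X], [D → . P], [D → . f D], [P → + . X ;], [P → . + X ;], [X → + .], [X → . +], [X → . D X], [X → . X + P] }  — shift, 2 reduces
  I9: { [D → . +], [D → . P P X], [D → . P], [D → . f D], [P → . + X ;], [X → . +], [X → . D X], [X → . X + P], [X → D . X] }  — shift
  I10: { [D → P P X .], [X → X . + P] }  — shift, reduce
  I11: { [P → . + X ;], [X → X + . P] }  — shift
  I12: { [X → X + P .] }  — reduce
  I13: { [X → D X .], [X → X . + P] }  — shift, reduce
  I14: { [P → + X . ;], [X → X . + P] }  — shift
  I15: { [P → + X ; .] }  — reduce

I1 contains reduce item [D → + .] and shift items [D → . +], [D → . f D], [P → . + X ;], [X → . +] — shift-reduce conflict.
I3 contains reduce item [D → P .] and shift item [P → . + X ;] — shift-reduce conflict.
I8 contains reduce items [D → + .], [X → + .] and shift items [D → . +], [D → . f D], [P → . + X ;], [X → . +] — shift-reduce conflict.
I10 contains reduce item [D → P P X .] and shift item [X → X . + P] — shift-reduce conflict.
I13 contains reduce item [X → D X .] and shift item [X → X . + P] — shift-reduce conflict.

Answer: Yes — I1: [D → + .] vs [D → . +]; I3: [D → P .] vs [P → . + X ;]; I8: [D → + .] vs [D → . +]; I10: [D → P P X .] vs [X → X . + P]; I13: [X → D X .] vs [X → X . + P]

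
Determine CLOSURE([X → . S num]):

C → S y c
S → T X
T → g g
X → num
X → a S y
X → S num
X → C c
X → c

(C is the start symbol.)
{ [S → . T X], [T → . g g], [X → . S num] }

Start with: [X → . S num]
  [X → . S num] has the dot before S: add [S → . T X]
  [S → . T X] has the dot before T: add [T → . g g]
No further items can be added.

CLOSURE = { [S → . T X], [T → . g g], [X → . S num] }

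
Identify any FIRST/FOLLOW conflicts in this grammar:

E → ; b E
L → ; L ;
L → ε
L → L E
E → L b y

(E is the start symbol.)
A FIRST/FOLLOW conflict occurs when a non-terminal N has a nullable alternative N → β (β ⇒* ε) and another alternative N → α with FIRST(α) ∩ FOLLOW(N) ≠ ∅: on such a lookahead the parser cannot decide between expanding α and letting N vanish via β.

Nullable non-terminals: L.
FIRST sets used below: FIRST(L) = { ';', 'b', ε }, FIRST(E) = { ';', 'b' }

L: nullable alternative(s) L → ε; FOLLOW(L) = { ';', 'b' }
  L → ; L ;: FIRST \ {ε} = { ';' } — overlaps FOLLOW(L) on { ';' }: CONFLICT
  L → ε: FIRST \ {ε} = { } — this is the only nullable alternative, skip
  L → L E: FIRST \ {ε} = { ';', 'b' } — overlaps FOLLOW(L) on { ';', 'b' }: CONFLICT

E has no nullable alternative, so no FIRST/FOLLOW check is needed there.

So the grammar has 2 FIRST/FOLLOW conflicts (marked CONFLICT above).

Answer: Yes. L → ';' L ';' with FOLLOW(L) on { ';' }; L → L E with FOLLOW(L) on { ';', 'b' }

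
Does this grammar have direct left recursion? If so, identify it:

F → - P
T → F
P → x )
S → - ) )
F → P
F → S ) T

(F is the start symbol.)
No direct left recursion

F → - P: starts with '-'
T → F: starts with F
P → x ): starts with x
S → - ) ): starts with '-'
F → P: starts with P
F → S ) T: starts with S

No direct left recursion found.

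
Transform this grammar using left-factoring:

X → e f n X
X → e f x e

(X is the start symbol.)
X → e f X'
X' → n X
X' → x e

Left-factoring transforms A → αβ₁ | αβ₂ into A → αA' and A' → β₁ | β₂
(α is the longest common prefix among the alternatives). Repeat until
no nonterminal has two alternatives with a common prefix.

Round 1: X has alternatives sharing prefix 'e f'. Introduce X': X → e f X'
  Add: X' → n X
  Add: X' → x e

No remaining common prefixes — done.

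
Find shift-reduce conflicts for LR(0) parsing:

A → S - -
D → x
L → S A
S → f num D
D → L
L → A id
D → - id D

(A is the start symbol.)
No shift-reduce conflicts

A shift-reduce conflict occurs when an LR(0) state has both:
  - a complete (reduce) item [A → α .] (dot at the end), and
  - a shift item [B → β . c γ] (dot before a terminal).

Augment with A' → A and build the canonical LR(0) collection (I0 = CLOSURE({[A' → . A]}), then GOTO on every symbol after a dot until no new states appear). It has 17 states:
  I0: { [A → . S - -], [A' → . A], [S → . f num D] }  — shift
  I1: { [A' → A .] }  — accept
  I2: { [A → S . - -] }  — shift
  I3: { [S → f . num D] }  — shift
  I4: { [A → . S - -], [D → . - id D], [D → . L], [D → . x], [L → . A id], [L → . S A], [S → . f num D], [S → f num . D] }  — shift
  I5: { [D → - . id D] }  — shift
  I6: { [L → A . id] }  — shift
  I7: { [S → f num D .] }  — reduce
  I8: { [D → L .] }  — reduce
  I9: { [A → . S - -], [A → S . - -], [L → S . A], [S → . f num D] }  — shift
  I10: { [D → x .] }  — reduce
  I11: { [A → S - . -] }  — shift
  I12: { [L → S A .] }  — reduce
  I13: { [A → S - - .] }  — reduce
  I14: { [L → A id .] }  — reduce
  I15: { [A → . S - -], [D → - id . D], [D → . - id D], [D → . L], [D → . x], [L → . A id], [L → . S A], [S → . f num D] }  — shift
  I16: { [D → - id D .] }  — reduce

No state contains both a complete item and a shift item.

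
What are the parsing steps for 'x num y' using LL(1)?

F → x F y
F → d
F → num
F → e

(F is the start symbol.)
Stack is shown with the top on the left.

Stack    Input      Action
--------------------------
F $      x num y $  output F → x F y
x F y $  x num y $  match 'x'
F y $    num y $    output F → num
num y $  num y $    match 'num'
y $      y $        match 'y'
$        $          accept

The string is accepted.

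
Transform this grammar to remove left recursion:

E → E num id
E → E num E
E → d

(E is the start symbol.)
E is directly left-recursive. The standard transformation for
  A → A α₁ | ... | A α_m | β₁ | ... | β_n
is
  A  → β₁ A' | ... | β_n A'
  A' → α₁ A' | ... | α_m A' | ε

E → d becomes E → d E'
E → E num id becomes E' → num id E'
E → E num E becomes E' → num E E'
Add E' → ε

Resulting grammar:
E → d E'
E' → num id E'
E' → num E E'
E' → ε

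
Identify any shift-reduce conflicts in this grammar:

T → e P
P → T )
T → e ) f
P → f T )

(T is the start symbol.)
No shift-reduce conflicts

Augment with T' → T and build the canonical LR(0) collection (I0 = CLOSURE({[T' → . T]}), then GOTO on every symbol after a dot until no new states appear). It has 11 states:
  I0: { [T → . e ) f], [T → . e P], [T' → . T] }  — shift
  I1: { [T' → T .] }  — accept
  I2: { [P → . T )], [P → . f T )], [T → . e ) f], [T → . e P], [T → e . ) f], [T → e . P] }  — shift
  I3: { [T → e ) . f] }  — shift
  I4: { [T → e P .] }  — reduce
  I5: { [P → T . )] }  — shift
  I6: { [P → f . T )], [T → . e ) f], [T → . e P] }  — shift
  I7: { [P → f T . )] }  — shift
  I8: { [P → f T ) .] }  — reduce
  I9: { [P → T ) .] }  — reduce
  I10: { [T → e ) f .] }  — reduce

No state contains both a complete item and a shift item.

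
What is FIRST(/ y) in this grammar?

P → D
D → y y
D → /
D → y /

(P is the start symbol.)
To compute FIRST(/ y), process the symbols left to right:
Symbol / is a terminal. Add '/' and stop.
FIRST(/ y) = { '/' }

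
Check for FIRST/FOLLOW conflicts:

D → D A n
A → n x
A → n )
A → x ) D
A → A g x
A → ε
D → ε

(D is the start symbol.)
Yes. D → D A n with FOLLOW(D) on { 'g', 'n', 'x' }; A → n x with FOLLOW(A) on { 'n' }; A → n ')' with FOLLOW(A) on { 'n' }; A → A g x with FOLLOW(A) on { 'g', 'n' }

A FIRST/FOLLOW conflict occurs when a non-terminal N has a nullable alternative N → β (β ⇒* ε) and another alternative N → α with FIRST(α) ∩ FOLLOW(N) ≠ ∅: on such a lookahead the parser cannot decide between expanding α and letting N vanish via β.

Nullable non-terminals: A, D.
FIRST sets used below: FIRST(A) = { 'g', 'n', 'x', ε }, FIRST(D) = { 'g', 'n', 'x', ε }

A: nullable alternative(s) A → ε; FOLLOW(A) = { 'g', 'n' }
  A → n x: FIRST \ {ε} = { 'n' } — overlaps FOLLOW(A) on { 'n' }: CONFLICT
  A → n ): FIRST \ {ε} = { 'n' } — overlaps FOLLOW(A) on { 'n' }: CONFLICT
  A → x ) D: FIRST \ {ε} = { 'x' } — disjoint from FOLLOW(A)
  A → A g x: FIRST \ {ε} = { 'g', 'n', 'x' } — overlaps FOLLOW(A) on { 'g', 'n' }: CONFLICT
  A → ε: FIRST \ {ε} = { } — this is the only nullable alternative, skip

D: nullable alternative(s) D → ε; FOLLOW(D) = { $, 'g', 'n', 'x' }
  D → D A n: FIRST \ {ε} = { 'g', 'n', 'x' } — overlaps FOLLOW(D) on { 'g', 'n', 'x' }: CONFLICT
  D → ε: FIRST \ {ε} = { } — this is the only nullable alternative, skip

So the grammar has 4 FIRST/FOLLOW conflicts (marked CONFLICT above).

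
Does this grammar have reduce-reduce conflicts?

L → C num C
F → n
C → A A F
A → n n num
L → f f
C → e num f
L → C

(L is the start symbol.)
No reduce-reduce conflicts

Augment with L' → L and build the canonical LR(0) collection (I0 = CLOSURE({[L' → . L]}), then GOTO on every symbol after a dot until no new states appear). It has 17 states:
  I0: { [A → . n n num], [C → . A A F], [C → . e num f], [L → . C num C], [L → . C], [L → . f f], [L' → . L] }  — shift
  I1: { [A → . n n num], [C → A . A F] }  — shift
  I2: { [L → C . num C], [L → C .] }  — shift, reduce
  I3: { [L' → L .] }  — accept
  I4: { [C → e . num f] }  — shift
  I5: { [L → f . f] }  — shift
  I6: { [A → n . n num] }  — shift
  I7: { [A → n n . num] }  — shift
  I8: { [A → n n num .] }  — reduce
  I9: { [L → f f .] }  — reduce
  I10: { [C → e num . f] }  — shift
  I11: { [C → e num f .] }  — reduce
  I12: { [A → . n n num], [C → . A A F], [C → . e num f], [L → C num . C] }  — shift
  I13: { [L → C num C .] }  — reduce
  I14: { [C → A A . F], [F → . n] }  — shift
  I15: { [C → A A F .] }  — reduce
  I16: { [F → n .] }  — reduce

No state contains more than one complete item.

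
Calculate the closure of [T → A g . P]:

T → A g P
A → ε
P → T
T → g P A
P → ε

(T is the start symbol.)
To compute CLOSURE, for each item [A → α.Bβ] where B is a non-terminal, add [B → .γ] for all productions B → γ; repeat for the newly added items until nothing changes.

Start with: [T → A g . P]
  [T → A g . P] has the dot before P: add [P → . T], [P → .]
  [P → . T] has the dot before T: add [T → . A g P], [T → . g P A]
  [T → . A g P] has the dot before A: add [A → .]
No further items can be added.

CLOSURE = { [A → .], [P → . T], [P → .], [T → . A g P], [T → . g P A], [T → A g . P] }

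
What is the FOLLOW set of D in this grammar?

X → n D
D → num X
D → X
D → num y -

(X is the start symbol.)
In X → n D: D is at the end, add FOLLOW(X)

The FOLLOW sets referred to above (computed the same way, to a fixed point):
  FOLLOW(X) = { $ }

Taking the union: FOLLOW(D) = { $ }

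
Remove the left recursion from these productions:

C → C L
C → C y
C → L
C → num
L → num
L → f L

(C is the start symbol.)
C is directly left-recursive. The standard transformation for
  A → A α₁ | ... | A α_m | β₁ | ... | β_n
is
  A  → β₁ A' | ... | β_n A'
  A' → α₁ A' | ... | α_m A' | ε

C → L becomes C → L C'
C → num becomes C → num C'
C → C L becomes C' → L C'
C → C y becomes C' → y C'
Add C' → ε

Productions for other non-terminals are unchanged:
  L → num
  L → f L

Resulting grammar:
C → L C'
C → num C'
C' → L C'
C' → y C'
C' → ε
L → num
L → f L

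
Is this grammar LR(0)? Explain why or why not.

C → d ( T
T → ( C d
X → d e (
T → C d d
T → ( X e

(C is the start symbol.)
Yes, the grammar is LR(0)

A grammar is LR(0) if no state in the canonical LR(0) collection has:
  - both a shift item (dot before a terminal) and a complete item (shift-reduce conflict), or
  - two or more complete items (reduce-reduce conflict; the accept item [C' → C .] counts as a complete item here).

Augment with C' → C and build the canonical LR(0) collection (I0 = CLOSURE({[C' → . C]}), then GOTO on every symbol after a dot until no new states appear). It has 16 states:
  I0: { [C → . d ( T], [C' → . C] }  — shift
  I1: { [C' → C .] }  — accept
  I2: { [C → d . ( T] }  — shift
  I3: { [C → . d ( T], [C → d ( . T], [T → . ( C d], [T → . ( X e], [T → . C d d] }  — shift
  I4: { [C → . d ( T], [T → ( . C d], [T → ( . X e], [X → . d e (] }  — shift
  I5: { [T → C . d d] }  — shift
  I6: { [C → d ( T .] }  — reduce
  I7: { [T → C d . d] }  — shift
  I8: { [T → C d d .] }  — reduce
  I9: { [T → ( C . d] }  — shift
  I10: { [T → ( X . e] }  — shift
  I11: { [C → d . ( T], [X → d . e (] }  — shift
  I12: { [X → d e . (] }  — shift
  I13: { [X → d e ( .] }  — reduce
  I14: { [T → ( X e .] }  — reduce
  I15: { [T → ( C d .] }  — reduce

Every state is either a pure shift/goto state or contains exactly one complete item and nothing to shift — no conflicts. The grammar is LR(0).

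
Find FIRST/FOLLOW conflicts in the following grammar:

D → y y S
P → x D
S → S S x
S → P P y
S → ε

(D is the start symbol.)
A FIRST/FOLLOW conflict occurs when a non-terminal N has a nullable alternative N → β (β ⇒* ε) and another alternative N → α with FIRST(α) ∩ FOLLOW(N) ≠ ∅: on such a lookahead the parser cannot decide between expanding α and letting N vanish via β.

Nullable non-terminals: S.
FIRST sets used below: FIRST(S) = { 'x', ε }, FIRST(P) = { 'x' }

S: nullable alternative(s) S → ε; FOLLOW(S) = { $, 'x', 'y' }
  S → S S x: FIRST \ {ε} = { 'x' } — overlaps FOLLOW(S) on { 'x' }: CONFLICT
  S → P P y: FIRST \ {ε} = { 'x' } — overlaps FOLLOW(S) on { 'x' }: CONFLICT
  S → ε: FIRST \ {ε} = { } — this is the only nullable alternative, skip

D, P have no nullable alternative, so no FIRST/FOLLOW check is needed there.

So the grammar has 2 FIRST/FOLLOW conflicts (marked CONFLICT above).

Answer: Yes. S → S S x with FOLLOW(S) on { 'x' }; S → P P y with FOLLOW(S) on { 'x' }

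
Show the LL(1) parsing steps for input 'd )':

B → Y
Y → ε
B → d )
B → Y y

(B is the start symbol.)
LL(1) parsing maintains a stack (initially the start symbol over $) and the input. At each step: if the stack top is a terminal, match it against the current input token; if it is a non-terminal N, replace it with the RHS of M[N, lookahead] (the unique production whose predict set contains the lookahead).

Stack is shown with the top on the left.

Stack  Input  Action
--------------------
B $    d ) $  output B → d )
d ) $  d ) $  match 'd'
) $    ) $    match ')'
$      $      accept

The string is accepted.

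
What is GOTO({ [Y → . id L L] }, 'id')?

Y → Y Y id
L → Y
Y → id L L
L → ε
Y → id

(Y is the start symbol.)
{ [L → . Y], [L → .], [Y → . Y Y id], [Y → . id L L], [Y → . id], [Y → id . L L] }

GOTO(I, 'id') = CLOSURE({ [A → αX.β] : [A → α.Xβ] ∈ I, X = 'id' })

Items with dot before 'id', with the dot advanced:
  [Y → . id L L] → [Y → id . L L]
Closure of the advanced items:
  [Y → id . L L] has the dot before L: add [L → . Y], [L → .]
  [L → . Y] has the dot before Y: add [Y → . Y Y id], [Y → . id L L], [Y → . id]

GOTO = { [L → . Y], [L → .], [Y → . Y Y id], [Y → . id L L], [Y → . id], [Y → id . L L] }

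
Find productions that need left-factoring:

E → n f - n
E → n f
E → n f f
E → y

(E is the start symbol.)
Yes, E has productions with common prefix 'n f'

Left-factoring is needed when two productions for the same non-terminal
share a common prefix on the right-hand side.

Productions for E:
  E → n f - n
  E → n f
  E → n f f
  E → y

Found common prefix 'n f' in productions for E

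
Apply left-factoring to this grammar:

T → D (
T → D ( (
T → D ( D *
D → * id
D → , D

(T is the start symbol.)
T → D ( T'
T' → ε
T' → (
T' → D *
D → * id
D → , D

Left-factoring transforms A → αβ₁ | αβ₂ into A → αA' and A' → β₁ | β₂
(α is the longest common prefix among the alternatives). Repeat until
no nonterminal has two alternatives with a common prefix.

Round 1: T has alternatives sharing prefix 'D ('. Introduce T': T → D ( T'
  Add: T' → ε
  Add: T' → (
  Add: T' → D *

No remaining common prefixes — done.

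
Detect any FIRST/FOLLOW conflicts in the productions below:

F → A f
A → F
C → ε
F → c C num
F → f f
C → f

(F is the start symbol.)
A FIRST/FOLLOW conflict occurs when a non-terminal N has a nullable alternative N → β (β ⇒* ε) and another alternative N → α with FIRST(α) ∩ FOLLOW(N) ≠ ∅: on such a lookahead the parser cannot decide between expanding α and letting N vanish via β.

Nullable non-terminals: C.

C: nullable alternative(s) C → ε; FOLLOW(C) = { 'num' }
  C → ε: FIRST \ {ε} = { } — this is the only nullable alternative, skip
  C → f: FIRST \ {ε} = { 'f' } — disjoint from FOLLOW(C)

A, F have no nullable alternative, so no FIRST/FOLLOW check is needed there.

No FIRST/FOLLOW conflicts found.

Answer: No FIRST/FOLLOW conflicts.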